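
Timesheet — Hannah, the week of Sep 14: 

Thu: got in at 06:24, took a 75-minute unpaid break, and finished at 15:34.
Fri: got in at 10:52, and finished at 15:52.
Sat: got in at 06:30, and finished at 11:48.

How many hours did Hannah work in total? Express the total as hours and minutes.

Thu: 06:24–15:34 = 9 h 10 min; less 75 min break → 7 h 55 min
Fri: 10:52–15:52 = 5 h 0 min
Sat: 06:30–11:48 = 5 h 18 min
Total: 7 h 55 min + 5 h 0 min + 5 h 18 min = 18 h 13 min.

18 h 13 min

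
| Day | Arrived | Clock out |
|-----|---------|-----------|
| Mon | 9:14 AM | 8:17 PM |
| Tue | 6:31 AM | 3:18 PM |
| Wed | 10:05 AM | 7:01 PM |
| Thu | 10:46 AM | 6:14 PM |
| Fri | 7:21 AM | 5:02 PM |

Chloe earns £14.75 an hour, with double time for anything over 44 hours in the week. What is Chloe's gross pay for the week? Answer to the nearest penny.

Mon: 9:14 AM–8:17 PM = 11 h 3 min
Tue: 6:31 AM–3:18 PM = 8 h 47 min
Wed: 10:05 AM–7:01 PM = 8 h 56 min
Thu: 10:46 AM–6:14 PM = 7 h 28 min
Fri: 7:21 AM–5:02 PM = 9 h 41 min
Total worked: 45 h 55 min = 2755 min.
Regular 44 h 0 min = 2640 min at £14.75/h; overtime 1 h 55 min = 115 min at £29.50/h.
Pay = (2640 × £14.75 + 115 × £29.50) ÷ 60 = £705.54.

£705.54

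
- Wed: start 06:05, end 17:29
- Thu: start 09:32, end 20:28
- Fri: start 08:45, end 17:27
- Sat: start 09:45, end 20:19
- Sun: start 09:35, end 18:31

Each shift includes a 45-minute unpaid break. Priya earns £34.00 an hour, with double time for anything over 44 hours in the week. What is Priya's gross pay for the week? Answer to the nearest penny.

£1685.27

Wed: 06:05–17:29 = 11 h 24 min; less 45 min break → 10 h 39 min
Thu: 09:32–20:28 = 10 h 56 min; less 45 min break → 10 h 11 min
Fri: 08:45–17:27 = 8 h 42 min; less 45 min break → 7 h 57 min
Sat: 09:45–20:19 = 10 h 34 min; less 45 min break → 9 h 49 min
Sun: 09:35–18:31 = 8 h 56 min; less 45 min break → 8 h 11 min
Total worked: 46 h 47 min = 2807 min.
Regular 44 h 0 min = 2640 min at £34.00/h; overtime 2 h 47 min = 167 min at £68.00/h.
Pay = (2640 × £34.00 + 167 × £68.00) ÷ 60 = £1685.27.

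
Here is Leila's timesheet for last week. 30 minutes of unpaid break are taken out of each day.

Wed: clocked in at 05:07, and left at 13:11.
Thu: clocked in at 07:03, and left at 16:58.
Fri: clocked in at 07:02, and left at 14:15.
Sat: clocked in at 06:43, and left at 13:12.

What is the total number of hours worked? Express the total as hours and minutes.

29 h 41 min

Wed: 05:07–13:11 = 8 h 4 min; less 30 min break → 7 h 34 min
Thu: 07:03–16:58 = 9 h 55 min; less 30 min break → 9 h 25 min
Fri: 07:02–14:15 = 7 h 13 min; less 30 min break → 6 h 43 min
Sat: 06:43–13:12 = 6 h 29 min; less 30 min break → 5 h 59 min
Total: 7 h 34 min + 9 h 25 min + 6 h 43 min + 5 h 59 min = 29 h 41 min.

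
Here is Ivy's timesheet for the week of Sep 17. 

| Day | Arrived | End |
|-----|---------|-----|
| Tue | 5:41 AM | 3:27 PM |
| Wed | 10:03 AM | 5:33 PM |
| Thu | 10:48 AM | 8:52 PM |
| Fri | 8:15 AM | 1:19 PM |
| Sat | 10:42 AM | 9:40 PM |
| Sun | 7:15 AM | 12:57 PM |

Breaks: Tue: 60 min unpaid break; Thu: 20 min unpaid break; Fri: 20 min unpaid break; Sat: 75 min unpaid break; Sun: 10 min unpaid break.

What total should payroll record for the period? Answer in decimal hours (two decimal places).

Tue: 5:41 AM–3:27 PM = 9 h 46 min; less 60 min break → 8 h 46 min
Wed: 10:03 AM–5:33 PM = 7 h 30 min
Thu: 10:48 AM–8:52 PM = 10 h 4 min; less 20 min break → 9 h 44 min
Fri: 8:15 AM–1:19 PM = 5 h 4 min; less 20 min break → 4 h 44 min
Sat: 10:42 AM–9:40 PM = 10 h 58 min; less 75 min break → 9 h 43 min
Sun: 7:15 AM–12:57 PM = 5 h 42 min; less 10 min break → 5 h 32 min
Total: 8 h 46 min + 7 h 30 min + 9 h 44 min + 4 h 44 min + 9 h 43 min + 5 h 32 min = 45 h 59 min.

45.98 hours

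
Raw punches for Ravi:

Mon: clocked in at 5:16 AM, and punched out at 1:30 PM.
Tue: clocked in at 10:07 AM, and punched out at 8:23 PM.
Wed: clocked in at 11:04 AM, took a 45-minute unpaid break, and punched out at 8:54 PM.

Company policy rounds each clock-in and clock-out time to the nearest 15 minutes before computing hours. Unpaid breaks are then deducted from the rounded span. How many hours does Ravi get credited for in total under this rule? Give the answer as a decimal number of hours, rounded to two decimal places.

Mon: in 5:16 AM→5:15 AM, out 1:30 PM→1:30 PM; 8 h 15 min
Tue: in 10:07 AM→10:00 AM, out 8:23 PM→8:30 PM; 10 h 30 min
Wed: in 11:04 AM→11:00 AM, out 8:54 PM→9:00 PM; 10 h 0 min − 45 min = 9 h 15 min
Total credited: 28 h 0 min.

28.00 hours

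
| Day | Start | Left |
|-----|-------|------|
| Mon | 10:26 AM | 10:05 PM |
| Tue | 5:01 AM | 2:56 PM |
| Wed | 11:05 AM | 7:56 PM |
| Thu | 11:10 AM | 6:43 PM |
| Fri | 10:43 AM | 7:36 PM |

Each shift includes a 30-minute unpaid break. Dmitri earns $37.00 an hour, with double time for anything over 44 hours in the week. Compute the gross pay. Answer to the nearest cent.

Mon: 10:26 AM–10:05 PM = 11 h 39 min; less 30 min break → 11 h 9 min
Tue: 5:01 AM–2:56 PM = 9 h 55 min; less 30 min break → 9 h 25 min
Wed: 11:05 AM–7:56 PM = 8 h 51 min; less 30 min break → 8 h 21 min
Thu: 11:10 AM–6:43 PM = 7 h 33 min; less 30 min break → 7 h 3 min
Fri: 10:43 AM–7:36 PM = 8 h 53 min; less 30 min break → 8 h 23 min
Total worked: 44 h 21 min = 2661 min.
Regular 44 h 0 min = 2640 min at $37.00/h; overtime 0 h 21 min = 21 min at $74.00/h.
Pay = (2640 × $37.00 + 21 × $74.00) ÷ 60 = $1653.90.

$1653.90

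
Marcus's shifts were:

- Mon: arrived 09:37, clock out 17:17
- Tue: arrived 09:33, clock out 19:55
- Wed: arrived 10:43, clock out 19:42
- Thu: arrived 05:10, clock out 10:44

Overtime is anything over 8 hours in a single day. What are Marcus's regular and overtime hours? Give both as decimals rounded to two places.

Regular 29.23 hours, overtime 3.35 hours

Mon: 09:37–17:17 = 7 h 40 min
Tue: 09:33–19:55 = 10 h 22 min
Wed: 10:43–19:42 = 8 h 59 min
Thu: 05:10–10:44 = 5 h 34 min
Mon reg 7 h 40 min / OT 0 h 0 min; Tue reg 8 h 0 min / OT 2 h 22 min; Wed reg 8 h 0 min / OT 0 h 59 min; Thu reg 5 h 34 min / OT 0 h 0 min.
Totals: regular 29 h 14 min, overtime 3 h 21 min.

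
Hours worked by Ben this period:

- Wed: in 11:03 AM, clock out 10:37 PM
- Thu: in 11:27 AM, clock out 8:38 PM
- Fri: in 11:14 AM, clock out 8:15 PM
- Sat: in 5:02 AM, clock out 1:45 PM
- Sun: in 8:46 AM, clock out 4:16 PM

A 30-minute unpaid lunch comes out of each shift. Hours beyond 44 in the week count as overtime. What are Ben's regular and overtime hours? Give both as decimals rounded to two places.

Regular 43.48 hours, overtime 0.00 hours

Wed: 11:03 AM–10:37 PM = 11 h 34 min; less 30 min break → 11 h 4 min
Thu: 11:27 AM–8:38 PM = 9 h 11 min; less 30 min break → 8 h 41 min
Fri: 11:14 AM–8:15 PM = 9 h 1 min; less 30 min break → 8 h 31 min
Sat: 5:02 AM–1:45 PM = 8 h 43 min; less 30 min break → 8 h 13 min
Sun: 8:46 AM–4:16 PM = 7 h 30 min; less 30 min break → 7 h 0 min
Total worked: 43 h 29 min = 43.48 h.
Threshold 44 h → overtime 0 h 0 min, regular 43 h 29 min.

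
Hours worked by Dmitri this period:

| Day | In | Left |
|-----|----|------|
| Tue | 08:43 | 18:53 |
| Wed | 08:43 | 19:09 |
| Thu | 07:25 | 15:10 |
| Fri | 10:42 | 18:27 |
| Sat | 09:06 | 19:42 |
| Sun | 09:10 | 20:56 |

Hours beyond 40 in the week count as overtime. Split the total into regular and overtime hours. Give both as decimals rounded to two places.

Tue: 08:43–18:53 = 10 h 10 min
Wed: 08:43–19:09 = 10 h 26 min
Thu: 07:25–15:10 = 7 h 45 min
Fri: 10:42–18:27 = 7 h 45 min
Sat: 09:06–19:42 = 10 h 36 min
Sun: 09:10–20:56 = 11 h 46 min
Total worked: 58 h 28 min = 58.47 h.
Threshold 40 h → overtime 18 h 28 min, regular 40 h 0 min.

Regular 40.00 hours, overtime 18.47 hours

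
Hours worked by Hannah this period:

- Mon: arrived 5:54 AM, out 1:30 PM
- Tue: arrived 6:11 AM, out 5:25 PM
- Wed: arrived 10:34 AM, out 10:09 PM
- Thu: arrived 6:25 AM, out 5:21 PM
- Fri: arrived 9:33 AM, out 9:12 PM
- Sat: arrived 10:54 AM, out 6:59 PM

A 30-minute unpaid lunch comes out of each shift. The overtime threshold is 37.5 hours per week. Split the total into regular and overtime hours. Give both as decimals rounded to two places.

Mon: 5:54 AM–1:30 PM = 7 h 36 min; less 30 min break → 7 h 6 min
Tue: 6:11 AM–5:25 PM = 11 h 14 min; less 30 min break → 10 h 44 min
Wed: 10:34 AM–10:09 PM = 11 h 35 min; less 30 min break → 11 h 5 min
Thu: 6:25 AM–5:21 PM = 10 h 56 min; less 30 min break → 10 h 26 min
Fri: 9:33 AM–9:12 PM = 11 h 39 min; less 30 min break → 11 h 9 min
Sat: 10:54 AM–6:59 PM = 8 h 5 min; less 30 min break → 7 h 35 min
Total worked: 58 h 5 min = 58.08 h.
Threshold 37.5 h → overtime 20 h 35 min, regular 37 h 30 min.

Regular 37.50 hours, overtime 20.58 hours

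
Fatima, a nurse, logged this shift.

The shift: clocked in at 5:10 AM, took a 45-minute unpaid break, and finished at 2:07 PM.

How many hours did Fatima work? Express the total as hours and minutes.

8 h 12 min

The shift: 5:10 AM–2:07 PM = 8 h 57 min; less 45 min break → 8 h 12 min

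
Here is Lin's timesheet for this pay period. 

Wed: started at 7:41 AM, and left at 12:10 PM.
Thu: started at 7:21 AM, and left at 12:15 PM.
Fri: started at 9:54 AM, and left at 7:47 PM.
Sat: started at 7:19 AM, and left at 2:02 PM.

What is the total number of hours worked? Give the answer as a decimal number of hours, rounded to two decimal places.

25.98 hours

Wed: 7:41 AM–12:10 PM = 4 h 29 min
Thu: 7:21 AM–12:15 PM = 4 h 54 min
Fri: 9:54 AM–7:47 PM = 9 h 53 min
Sat: 7:19 AM–2:02 PM = 6 h 43 min
Total: 4 h 29 min + 4 h 54 min + 9 h 53 min + 6 h 43 min = 25 h 59 min.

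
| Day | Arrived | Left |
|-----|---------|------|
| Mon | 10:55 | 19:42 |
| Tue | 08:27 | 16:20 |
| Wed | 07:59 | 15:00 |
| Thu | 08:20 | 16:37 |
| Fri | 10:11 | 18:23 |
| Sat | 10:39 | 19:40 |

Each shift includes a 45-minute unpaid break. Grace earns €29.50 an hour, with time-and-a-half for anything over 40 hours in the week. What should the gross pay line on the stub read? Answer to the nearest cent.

€1387.24

Mon: 10:55–19:42 = 8 h 47 min; less 45 min break → 8 h 2 min
Tue: 08:27–16:20 = 7 h 53 min; less 45 min break → 7 h 8 min
Wed: 07:59–15:00 = 7 h 1 min; less 45 min break → 6 h 16 min
Thu: 08:20–16:37 = 8 h 17 min; less 45 min break → 7 h 32 min
Fri: 10:11–18:23 = 8 h 12 min; less 45 min break → 7 h 27 min
Sat: 10:39–19:40 = 9 h 1 min; less 45 min break → 8 h 16 min
Total worked: 44 h 41 min = 2681 min.
Regular 40 h 0 min = 2400 min at €29.50/h; overtime 4 h 41 min = 281 min at €44.25/h.
Pay = (2400 × €29.50 + 281 × €44.25) ÷ 60 = €1387.24.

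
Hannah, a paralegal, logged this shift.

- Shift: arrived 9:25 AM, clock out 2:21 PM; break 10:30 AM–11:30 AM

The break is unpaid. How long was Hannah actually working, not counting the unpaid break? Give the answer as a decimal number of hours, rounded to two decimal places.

Shift: 9:25 AM–2:21 PM = 4 h 56 min; less 60 min break → 3 h 56 min

3.93 hours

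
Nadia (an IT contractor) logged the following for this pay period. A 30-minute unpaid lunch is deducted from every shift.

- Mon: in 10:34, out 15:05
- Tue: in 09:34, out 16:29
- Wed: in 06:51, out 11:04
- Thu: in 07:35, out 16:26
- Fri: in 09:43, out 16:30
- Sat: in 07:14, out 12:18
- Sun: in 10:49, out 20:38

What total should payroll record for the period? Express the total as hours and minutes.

42 h 40 min

Mon: 10:34–15:05 = 4 h 31 min; less 30 min break → 4 h 1 min
Tue: 09:34–16:29 = 6 h 55 min; less 30 min break → 6 h 25 min
Wed: 06:51–11:04 = 4 h 13 min; less 30 min break → 3 h 43 min
Thu: 07:35–16:26 = 8 h 51 min; less 30 min break → 8 h 21 min
Fri: 09:43–16:30 = 6 h 47 min; less 30 min break → 6 h 17 min
Sat: 07:14–12:18 = 5 h 4 min; less 30 min break → 4 h 34 min
Sun: 10:49–20:38 = 9 h 49 min; less 30 min break → 9 h 19 min
Total: 4 h 1 min + 6 h 25 min + 3 h 43 min + 8 h 21 min + 6 h 17 min + 4 h 34 min + 9 h 19 min = 42 h 40 min.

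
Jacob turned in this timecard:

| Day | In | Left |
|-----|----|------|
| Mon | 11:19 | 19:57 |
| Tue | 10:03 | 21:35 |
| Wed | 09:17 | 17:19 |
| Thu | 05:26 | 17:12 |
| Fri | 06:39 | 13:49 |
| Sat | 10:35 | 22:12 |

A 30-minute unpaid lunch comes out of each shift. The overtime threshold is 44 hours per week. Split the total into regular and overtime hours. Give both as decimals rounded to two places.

Regular 44.00 hours, overtime 11.75 hours

Mon: 11:19–19:57 = 8 h 38 min; less 30 min break → 8 h 8 min
Tue: 10:03–21:35 = 11 h 32 min; less 30 min break → 11 h 2 min
Wed: 09:17–17:19 = 8 h 2 min; less 30 min break → 7 h 32 min
Thu: 05:26–17:12 = 11 h 46 min; less 30 min break → 11 h 16 min
Fri: 06:39–13:49 = 7 h 10 min; less 30 min break → 6 h 40 min
Sat: 10:35–22:12 = 11 h 37 min; less 30 min break → 11 h 7 min
Total worked: 55 h 45 min = 55.75 h.
Threshold 44 h → overtime 11 h 45 min, regular 44 h 0 min.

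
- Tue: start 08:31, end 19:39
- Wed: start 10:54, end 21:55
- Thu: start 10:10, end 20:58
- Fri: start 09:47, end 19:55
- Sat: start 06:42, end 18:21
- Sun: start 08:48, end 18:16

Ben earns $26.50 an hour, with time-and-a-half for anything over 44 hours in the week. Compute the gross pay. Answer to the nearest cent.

$1968.95

Tue: 08:31–19:39 = 11 h 8 min
Wed: 10:54–21:55 = 11 h 1 min
Thu: 10:10–20:58 = 10 h 48 min
Fri: 09:47–19:55 = 10 h 8 min
Sat: 06:42–18:21 = 11 h 39 min
Sun: 08:48–18:16 = 9 h 28 min
Total worked: 64 h 12 min = 3852 min.
Regular 44 h 0 min = 2640 min at $26.50/h; overtime 20 h 12 min = 1212 min at $39.75/h.
Pay = (2640 × $26.50 + 1212 × $39.75) ÷ 60 = $1968.95.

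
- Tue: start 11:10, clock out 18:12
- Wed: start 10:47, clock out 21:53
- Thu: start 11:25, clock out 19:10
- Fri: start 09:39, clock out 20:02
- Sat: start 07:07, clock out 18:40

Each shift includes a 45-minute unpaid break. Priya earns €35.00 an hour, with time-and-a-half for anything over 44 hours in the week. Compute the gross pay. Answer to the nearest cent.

Tue: 11:10–18:12 = 7 h 2 min; less 45 min break → 6 h 17 min
Wed: 10:47–21:53 = 11 h 6 min; less 45 min break → 10 h 21 min
Thu: 11:25–19:10 = 7 h 45 min; less 45 min break → 7 h 0 min
Fri: 09:39–20:02 = 10 h 23 min; less 45 min break → 9 h 38 min
Sat: 07:07–18:40 = 11 h 33 min; less 45 min break → 10 h 48 min
Total worked: 44 h 4 min = 2644 min.
Regular 44 h 0 min = 2640 min at €35.00/h; overtime 0 h 4 min = 4 min at €52.50/h.
Pay = (2640 × €35.00 + 4 × €52.50) ÷ 60 = €1543.50.

€1543.50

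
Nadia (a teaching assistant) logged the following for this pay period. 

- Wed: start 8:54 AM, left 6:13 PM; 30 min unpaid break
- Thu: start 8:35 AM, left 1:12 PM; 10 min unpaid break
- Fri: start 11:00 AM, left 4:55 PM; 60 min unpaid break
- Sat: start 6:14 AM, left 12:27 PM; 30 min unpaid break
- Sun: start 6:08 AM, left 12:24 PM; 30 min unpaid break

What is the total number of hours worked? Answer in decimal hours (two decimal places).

Wed: 8:54 AM–6:13 PM = 9 h 19 min; less 30 min break → 8 h 49 min
Thu: 8:35 AM–1:12 PM = 4 h 37 min; less 10 min break → 4 h 27 min
Fri: 11:00 AM–4:55 PM = 5 h 55 min; less 60 min break → 4 h 55 min
Sat: 6:14 AM–12:27 PM = 6 h 13 min; less 30 min break → 5 h 43 min
Sun: 6:08 AM–12:24 PM = 6 h 16 min; less 30 min break → 5 h 46 min
Total: 8 h 49 min + 4 h 27 min + 4 h 55 min + 5 h 43 min + 5 h 46 min = 29 h 40 min.

29.67 hours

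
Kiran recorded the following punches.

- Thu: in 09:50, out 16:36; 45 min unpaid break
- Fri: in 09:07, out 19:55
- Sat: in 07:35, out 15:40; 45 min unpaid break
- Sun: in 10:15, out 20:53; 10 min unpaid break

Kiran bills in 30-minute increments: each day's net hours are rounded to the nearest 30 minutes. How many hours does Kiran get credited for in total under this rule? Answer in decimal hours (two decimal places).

35.00 hours

Thu: 09:50–16:36 = 6 h 46 min − 45 min = 6 h 1 min → rounds to 6 h 0 min
Fri: 09:07–19:55 = 10 h 48 min → rounds to 11 h 0 min
Sat: 07:35–15:40 = 8 h 5 min − 45 min = 7 h 20 min → rounds to 7 h 30 min
Sun: 10:15–20:53 = 10 h 38 min − 10 min = 10 h 28 min → rounds to 10 h 30 min
Total credited: 35 h 0 min.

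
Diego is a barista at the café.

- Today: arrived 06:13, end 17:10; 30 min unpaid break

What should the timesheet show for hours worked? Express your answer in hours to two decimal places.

Today: 06:13–17:10 = 10 h 57 min; less 30 min break → 10 h 27 min

10.45 hours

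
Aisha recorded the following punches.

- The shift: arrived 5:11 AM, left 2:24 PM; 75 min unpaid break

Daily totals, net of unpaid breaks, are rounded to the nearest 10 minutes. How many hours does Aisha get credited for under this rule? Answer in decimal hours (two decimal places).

The shift: 5:11 AM–2:24 PM = 9 h 13 min − 75 min = 7 h 58 min → rounds to 8 h 0 min

8.00 hours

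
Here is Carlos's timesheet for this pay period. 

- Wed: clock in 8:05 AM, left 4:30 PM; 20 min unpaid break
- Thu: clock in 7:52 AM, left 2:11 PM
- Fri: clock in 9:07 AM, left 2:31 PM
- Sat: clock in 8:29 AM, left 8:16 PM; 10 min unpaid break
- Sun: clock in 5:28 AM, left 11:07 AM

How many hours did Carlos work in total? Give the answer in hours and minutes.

Wed: 8:05 AM–4:30 PM = 8 h 25 min; less 20 min break → 8 h 5 min
Thu: 7:52 AM–2:11 PM = 6 h 19 min
Fri: 9:07 AM–2:31 PM = 5 h 24 min
Sat: 8:29 AM–8:16 PM = 11 h 47 min; less 10 min break → 11 h 37 min
Sun: 5:28 AM–11:07 AM = 5 h 39 min
Total: 8 h 5 min + 6 h 19 min + 5 h 24 min + 11 h 37 min + 5 h 39 min = 37 h 4 min.

37 h 4 min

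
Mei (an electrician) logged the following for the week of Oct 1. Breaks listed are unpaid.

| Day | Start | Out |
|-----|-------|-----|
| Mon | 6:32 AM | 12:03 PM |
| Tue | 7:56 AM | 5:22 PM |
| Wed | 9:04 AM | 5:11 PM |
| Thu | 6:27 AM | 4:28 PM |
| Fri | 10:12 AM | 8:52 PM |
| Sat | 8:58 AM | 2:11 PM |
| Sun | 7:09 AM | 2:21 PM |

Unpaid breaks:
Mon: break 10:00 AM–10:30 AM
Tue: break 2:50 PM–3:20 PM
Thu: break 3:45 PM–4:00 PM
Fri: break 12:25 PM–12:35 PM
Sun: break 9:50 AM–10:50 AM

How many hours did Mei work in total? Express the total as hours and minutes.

53 h 45 min

Mon: 6:32 AM–12:03 PM = 5 h 31 min; less 30 min break → 5 h 1 min
Tue: 7:56 AM–5:22 PM = 9 h 26 min; less 30 min break → 8 h 56 min
Wed: 9:04 AM–5:11 PM = 8 h 7 min
Thu: 6:27 AM–4:28 PM = 10 h 1 min; less 15 min break → 9 h 46 min
Fri: 10:12 AM–8:52 PM = 10 h 40 min; less 10 min break → 10 h 30 min
Sat: 8:58 AM–2:11 PM = 5 h 13 min
Sun: 7:09 AM–2:21 PM = 7 h 12 min; less 60 min break → 6 h 12 min
Total: 5 h 1 min + 8 h 56 min + 8 h 7 min + 9 h 46 min + 10 h 30 min + 5 h 13 min + 6 h 12 min = 53 h 45 min.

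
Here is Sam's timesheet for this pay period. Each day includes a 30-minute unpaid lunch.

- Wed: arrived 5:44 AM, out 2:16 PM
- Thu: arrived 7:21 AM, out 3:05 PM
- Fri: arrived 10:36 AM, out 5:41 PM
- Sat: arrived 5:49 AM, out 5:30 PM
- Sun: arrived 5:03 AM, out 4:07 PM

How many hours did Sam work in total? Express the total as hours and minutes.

43 h 36 min

Wed: 5:44 AM–2:16 PM = 8 h 32 min; less 30 min break → 8 h 2 min
Thu: 7:21 AM–3:05 PM = 7 h 44 min; less 30 min break → 7 h 14 min
Fri: 10:36 AM–5:41 PM = 7 h 5 min; less 30 min break → 6 h 35 min
Sat: 5:49 AM–5:30 PM = 11 h 41 min; less 30 min break → 11 h 11 min
Sun: 5:03 AM–4:07 PM = 11 h 4 min; less 30 min break → 10 h 34 min
Total: 8 h 2 min + 7 h 14 min + 6 h 35 min + 11 h 11 min + 10 h 34 min = 43 h 36 min.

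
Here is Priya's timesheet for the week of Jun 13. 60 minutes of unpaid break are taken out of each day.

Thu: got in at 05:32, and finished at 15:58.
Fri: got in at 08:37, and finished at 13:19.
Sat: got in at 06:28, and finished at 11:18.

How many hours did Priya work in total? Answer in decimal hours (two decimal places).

16.97 hours

Thu: 05:32–15:58 = 10 h 26 min; less 60 min break → 9 h 26 min
Fri: 08:37–13:19 = 4 h 42 min; less 60 min break → 3 h 42 min
Sat: 06:28–11:18 = 4 h 50 min; less 60 min break → 3 h 50 min
Total: 9 h 26 min + 3 h 42 min + 3 h 50 min = 16 h 58 min.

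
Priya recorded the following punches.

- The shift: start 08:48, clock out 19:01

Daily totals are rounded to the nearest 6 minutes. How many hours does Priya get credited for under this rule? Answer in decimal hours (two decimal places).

The shift: 08:48–19:01 = 10 h 13 min → rounds to 10 h 12 min

10.20 hours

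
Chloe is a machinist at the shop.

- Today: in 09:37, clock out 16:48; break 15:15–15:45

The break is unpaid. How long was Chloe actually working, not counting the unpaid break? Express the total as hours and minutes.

Today: 09:37–16:48 = 7 h 11 min; less 30 min break → 6 h 41 min

6 h 41 min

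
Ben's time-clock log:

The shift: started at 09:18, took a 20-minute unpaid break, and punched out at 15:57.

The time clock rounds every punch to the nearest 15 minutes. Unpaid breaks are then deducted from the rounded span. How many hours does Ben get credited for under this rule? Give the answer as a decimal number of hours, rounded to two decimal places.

The shift: in 09:18→09:15, out 15:57→16:00; 6 h 45 min − 20 min = 6 h 25 min

6.42 hours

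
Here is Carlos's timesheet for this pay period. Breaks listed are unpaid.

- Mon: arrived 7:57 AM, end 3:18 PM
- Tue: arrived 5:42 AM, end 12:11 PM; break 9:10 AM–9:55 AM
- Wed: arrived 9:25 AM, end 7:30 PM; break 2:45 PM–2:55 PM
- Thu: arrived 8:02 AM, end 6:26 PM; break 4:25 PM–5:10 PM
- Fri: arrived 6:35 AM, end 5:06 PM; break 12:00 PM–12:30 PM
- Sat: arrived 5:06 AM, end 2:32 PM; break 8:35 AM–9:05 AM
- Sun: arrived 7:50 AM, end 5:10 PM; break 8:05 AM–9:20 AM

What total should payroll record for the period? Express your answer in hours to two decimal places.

59.68 hours

Mon: 7:57 AM–3:18 PM = 7 h 21 min
Tue: 5:42 AM–12:11 PM = 6 h 29 min; less 45 min break → 5 h 44 min
Wed: 9:25 AM–7:30 PM = 10 h 5 min; less 10 min break → 9 h 55 min
Thu: 8:02 AM–6:26 PM = 10 h 24 min; less 45 min break → 9 h 39 min
Fri: 6:35 AM–5:06 PM = 10 h 31 min; less 30 min break → 10 h 1 min
Sat: 5:06 AM–2:32 PM = 9 h 26 min; less 30 min break → 8 h 56 min
Sun: 7:50 AM–5:10 PM = 9 h 20 min; less 75 min break → 8 h 5 min
Total: 7 h 21 min + 5 h 44 min + 9 h 55 min + 9 h 39 min + 10 h 1 min + 8 h 56 min + 8 h 5 min = 59 h 41 min.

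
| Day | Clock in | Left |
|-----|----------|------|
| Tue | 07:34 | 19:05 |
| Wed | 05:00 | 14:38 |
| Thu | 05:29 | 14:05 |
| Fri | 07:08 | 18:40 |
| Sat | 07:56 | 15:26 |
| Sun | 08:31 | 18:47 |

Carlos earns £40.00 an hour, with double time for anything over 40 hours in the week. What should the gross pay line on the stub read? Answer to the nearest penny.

£3124.00

Tue: 07:34–19:05 = 11 h 31 min
Wed: 05:00–14:38 = 9 h 38 min
Thu: 05:29–14:05 = 8 h 36 min
Fri: 07:08–18:40 = 11 h 32 min
Sat: 07:56–15:26 = 7 h 30 min
Sun: 08:31–18:47 = 10 h 16 min
Total worked: 59 h 3 min = 3543 min.
Regular 40 h 0 min = 2400 min at £40.00/h; overtime 19 h 3 min = 1143 min at £80.00/h.
Pay = (2400 × £40.00 + 1143 × £80.00) ÷ 60 = £3124.00.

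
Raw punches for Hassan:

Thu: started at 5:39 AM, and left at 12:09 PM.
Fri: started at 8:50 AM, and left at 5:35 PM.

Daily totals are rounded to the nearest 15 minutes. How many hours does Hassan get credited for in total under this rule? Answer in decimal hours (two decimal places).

15.25 hours

Thu: 5:39 AM–12:09 PM = 6 h 30 min → rounds to 6 h 30 min
Fri: 8:50 AM–5:35 PM = 8 h 45 min → rounds to 8 h 45 min
Total credited: 15 h 15 min.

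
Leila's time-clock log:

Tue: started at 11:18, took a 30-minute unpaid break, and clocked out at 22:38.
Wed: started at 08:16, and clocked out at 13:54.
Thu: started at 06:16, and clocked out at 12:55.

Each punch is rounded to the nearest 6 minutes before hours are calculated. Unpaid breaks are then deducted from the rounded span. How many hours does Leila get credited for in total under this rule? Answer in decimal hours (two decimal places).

Tue: in 11:18→11:18, out 22:38→22:36; 11 h 18 min − 30 min = 10 h 48 min
Wed: in 08:16→08:18, out 13:54→13:54; 5 h 36 min
Thu: in 06:16→06:18, out 12:55→12:54; 6 h 36 min
Total credited: 23 h 0 min.

23.00 hours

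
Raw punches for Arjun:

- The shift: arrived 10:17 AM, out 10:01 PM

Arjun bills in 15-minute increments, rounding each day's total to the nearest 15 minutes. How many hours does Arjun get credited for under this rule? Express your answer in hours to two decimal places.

11.75 hours

The shift: 10:17 AM–10:01 PM = 11 h 44 min → rounds to 11 h 45 min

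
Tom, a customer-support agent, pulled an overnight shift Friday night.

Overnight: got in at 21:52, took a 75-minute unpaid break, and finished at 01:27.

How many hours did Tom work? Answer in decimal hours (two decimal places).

Overnight: 21:52 → midnight = 2 h 8 min; midnight → 01:27 = 1 h 27 min; span 3 h 35 min; less 75 min break → 2 h 20 min

2.33 hours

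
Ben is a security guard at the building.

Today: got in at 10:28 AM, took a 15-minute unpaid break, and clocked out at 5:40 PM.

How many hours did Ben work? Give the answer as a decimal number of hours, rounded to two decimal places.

6.95 hours

Today: 10:28 AM–5:40 PM = 7 h 12 min; less 15 min break → 6 h 57 min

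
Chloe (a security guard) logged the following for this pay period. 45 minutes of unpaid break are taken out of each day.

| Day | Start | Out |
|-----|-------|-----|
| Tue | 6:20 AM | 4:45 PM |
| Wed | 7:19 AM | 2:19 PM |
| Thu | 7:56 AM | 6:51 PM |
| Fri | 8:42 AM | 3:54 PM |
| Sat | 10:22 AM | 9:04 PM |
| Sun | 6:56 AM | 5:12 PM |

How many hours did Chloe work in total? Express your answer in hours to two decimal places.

52.00 hours

Tue: 6:20 AM–4:45 PM = 10 h 25 min; less 45 min break → 9 h 40 min
Wed: 7:19 AM–2:19 PM = 7 h 0 min; less 45 min break → 6 h 15 min
Thu: 7:56 AM–6:51 PM = 10 h 55 min; less 45 min break → 10 h 10 min
Fri: 8:42 AM–3:54 PM = 7 h 12 min; less 45 min break → 6 h 27 min
Sat: 10:22 AM–9:04 PM = 10 h 42 min; less 45 min break → 9 h 57 min
Sun: 6:56 AM–5:12 PM = 10 h 16 min; less 45 min break → 9 h 31 min
Total: 9 h 40 min + 6 h 15 min + 10 h 10 min + 6 h 27 min + 9 h 57 min + 9 h 31 min = 52 h 0 min.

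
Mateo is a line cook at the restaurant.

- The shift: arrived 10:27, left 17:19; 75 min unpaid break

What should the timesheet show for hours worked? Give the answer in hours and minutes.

The shift: 10:27–17:19 = 6 h 52 min; less 75 min break → 5 h 37 min

5 h 37 min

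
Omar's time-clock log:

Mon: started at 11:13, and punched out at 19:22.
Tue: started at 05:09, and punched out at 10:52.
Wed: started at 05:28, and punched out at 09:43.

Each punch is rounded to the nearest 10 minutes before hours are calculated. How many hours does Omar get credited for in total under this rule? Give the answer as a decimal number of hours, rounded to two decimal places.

18.00 hours

Mon: in 11:13→11:10, out 19:22→19:20; 8 h 10 min
Tue: in 05:09→05:10, out 10:52→10:50; 5 h 40 min
Wed: in 05:28→05:30, out 09:43→09:40; 4 h 10 min
Total credited: 18 h 0 min.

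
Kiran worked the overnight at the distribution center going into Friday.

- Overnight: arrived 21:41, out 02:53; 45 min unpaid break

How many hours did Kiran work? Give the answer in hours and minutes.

Overnight: 21:41 → midnight = 2 h 19 min; midnight → 02:53 = 2 h 53 min; span 5 h 12 min; less 45 min break → 4 h 27 min

4 h 27 min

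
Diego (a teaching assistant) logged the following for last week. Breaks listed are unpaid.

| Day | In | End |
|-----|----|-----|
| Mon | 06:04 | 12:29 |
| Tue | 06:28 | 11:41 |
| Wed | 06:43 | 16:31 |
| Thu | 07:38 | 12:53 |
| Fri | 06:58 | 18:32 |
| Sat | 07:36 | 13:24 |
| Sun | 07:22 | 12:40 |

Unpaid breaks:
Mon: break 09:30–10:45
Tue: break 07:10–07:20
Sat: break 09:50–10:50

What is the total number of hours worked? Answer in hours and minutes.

46 h 56 min

Mon: 06:04–12:29 = 6 h 25 min; less 75 min break → 5 h 10 min
Tue: 06:28–11:41 = 5 h 13 min; less 10 min break → 5 h 3 min
Wed: 06:43–16:31 = 9 h 48 min
Thu: 07:38–12:53 = 5 h 15 min
Fri: 06:58–18:32 = 11 h 34 min
Sat: 07:36–13:24 = 5 h 48 min; less 60 min break → 4 h 48 min
Sun: 07:22–12:40 = 5 h 18 min
Total: 5 h 10 min + 5 h 3 min + 9 h 48 min + 5 h 15 min + 11 h 34 min + 4 h 48 min + 5 h 18 min = 46 h 56 min.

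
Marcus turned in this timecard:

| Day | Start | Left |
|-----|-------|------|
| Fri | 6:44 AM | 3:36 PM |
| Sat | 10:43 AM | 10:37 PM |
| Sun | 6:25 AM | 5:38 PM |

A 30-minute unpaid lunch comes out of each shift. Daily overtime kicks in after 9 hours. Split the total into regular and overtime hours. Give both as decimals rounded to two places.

Regular 26.37 hours, overtime 4.12 hours

Fri: 6:44 AM–3:36 PM = 8 h 52 min; less 30 min break → 8 h 22 min
Sat: 10:43 AM–10:37 PM = 11 h 54 min; less 30 min break → 11 h 24 min
Sun: 6:25 AM–5:38 PM = 11 h 13 min; less 30 min break → 10 h 43 min
Fri reg 8 h 22 min / OT 0 h 0 min; Sat reg 9 h 0 min / OT 2 h 24 min; Sun reg 9 h 0 min / OT 1 h 43 min.
Totals: regular 26 h 22 min, overtime 4 h 7 min.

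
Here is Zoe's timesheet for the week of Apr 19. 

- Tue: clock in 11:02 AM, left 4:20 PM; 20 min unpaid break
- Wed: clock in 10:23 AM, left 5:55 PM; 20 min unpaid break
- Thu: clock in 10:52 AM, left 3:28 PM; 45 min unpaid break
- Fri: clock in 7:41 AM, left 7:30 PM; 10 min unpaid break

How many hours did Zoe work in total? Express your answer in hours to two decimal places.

27.67 hours

Tue: 11:02 AM–4:20 PM = 5 h 18 min; less 20 min break → 4 h 58 min
Wed: 10:23 AM–5:55 PM = 7 h 32 min; less 20 min break → 7 h 12 min
Thu: 10:52 AM–3:28 PM = 4 h 36 min; less 45 min break → 3 h 51 min
Fri: 7:41 AM–7:30 PM = 11 h 49 min; less 10 min break → 11 h 39 min
Total: 4 h 58 min + 7 h 12 min + 3 h 51 min + 11 h 39 min = 27 h 40 min.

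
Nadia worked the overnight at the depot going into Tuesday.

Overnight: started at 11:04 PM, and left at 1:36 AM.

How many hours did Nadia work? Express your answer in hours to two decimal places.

Overnight: 11:04 PM → midnight = 0 h 56 min; midnight → 1:36 AM = 1 h 36 min; span 2 h 32 min

2.53 hours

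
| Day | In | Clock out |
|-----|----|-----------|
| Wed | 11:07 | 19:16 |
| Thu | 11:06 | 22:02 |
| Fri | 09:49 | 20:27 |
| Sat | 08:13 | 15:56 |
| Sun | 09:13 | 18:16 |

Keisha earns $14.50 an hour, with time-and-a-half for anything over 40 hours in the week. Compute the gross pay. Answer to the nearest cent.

Wed: 11:07–19:16 = 8 h 9 min
Thu: 11:06–22:02 = 10 h 56 min
Fri: 09:49–20:27 = 10 h 38 min
Sat: 08:13–15:56 = 7 h 43 min
Sun: 09:13–18:16 = 9 h 3 min
Total worked: 46 h 29 min = 2789 min.
Regular 40 h 0 min = 2400 min at $14.50/h; overtime 6 h 29 min = 389 min at $21.75/h.
Pay = (2400 × $14.50 + 389 × $21.75) ÷ 60 = $721.01.

$721.01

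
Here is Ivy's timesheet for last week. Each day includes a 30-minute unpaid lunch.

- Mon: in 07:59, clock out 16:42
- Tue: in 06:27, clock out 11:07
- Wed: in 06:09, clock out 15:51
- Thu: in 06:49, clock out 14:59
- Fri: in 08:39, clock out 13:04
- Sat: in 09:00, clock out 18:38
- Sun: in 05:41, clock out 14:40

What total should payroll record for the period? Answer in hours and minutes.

50 h 47 min

Mon: 07:59–16:42 = 8 h 43 min; less 30 min break → 8 h 13 min
Tue: 06:27–11:07 = 4 h 40 min; less 30 min break → 4 h 10 min
Wed: 06:09–15:51 = 9 h 42 min; less 30 min break → 9 h 12 min
Thu: 06:49–14:59 = 8 h 10 min; less 30 min break → 7 h 40 min
Fri: 08:39–13:04 = 4 h 25 min; less 30 min break → 3 h 55 min
Sat: 09:00–18:38 = 9 h 38 min; less 30 min break → 9 h 8 min
Sun: 05:41–14:40 = 8 h 59 min; less 30 min break → 8 h 29 min
Total: 8 h 13 min + 4 h 10 min + 9 h 12 min + 7 h 40 min + 3 h 55 min + 9 h 8 min + 8 h 29 min = 50 h 47 min.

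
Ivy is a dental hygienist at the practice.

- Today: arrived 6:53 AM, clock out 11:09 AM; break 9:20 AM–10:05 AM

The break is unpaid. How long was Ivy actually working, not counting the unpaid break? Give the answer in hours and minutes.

Today: 6:53 AM–11:09 AM = 4 h 16 min; less 45 min break → 3 h 31 min

3 h 31 min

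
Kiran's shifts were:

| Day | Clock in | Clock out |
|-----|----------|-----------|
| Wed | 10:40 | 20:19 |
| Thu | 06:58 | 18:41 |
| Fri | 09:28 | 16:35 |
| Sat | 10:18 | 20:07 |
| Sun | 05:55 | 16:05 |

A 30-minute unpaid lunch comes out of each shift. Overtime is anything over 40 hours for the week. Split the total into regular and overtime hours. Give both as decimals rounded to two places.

Regular 40.00 hours, overtime 5.97 hours

Wed: 10:40–20:19 = 9 h 39 min; less 30 min break → 9 h 9 min
Thu: 06:58–18:41 = 11 h 43 min; less 30 min break → 11 h 13 min
Fri: 09:28–16:35 = 7 h 7 min; less 30 min break → 6 h 37 min
Sat: 10:18–20:07 = 9 h 49 min; less 30 min break → 9 h 19 min
Sun: 05:55–16:05 = 10 h 10 min; less 30 min break → 9 h 40 min
Total worked: 45 h 58 min = 45.97 h.
Threshold 40 h → overtime 5 h 58 min, regular 40 h 0 min.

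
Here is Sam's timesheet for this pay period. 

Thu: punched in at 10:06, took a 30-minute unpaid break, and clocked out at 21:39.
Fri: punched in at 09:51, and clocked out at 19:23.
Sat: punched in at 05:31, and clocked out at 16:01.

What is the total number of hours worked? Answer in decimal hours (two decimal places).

Thu: 10:06–21:39 = 11 h 33 min; less 30 min break → 11 h 3 min
Fri: 09:51–19:23 = 9 h 32 min
Sat: 05:31–16:01 = 10 h 30 min
Total: 11 h 3 min + 9 h 32 min + 10 h 30 min = 31 h 5 min.

31.08 hours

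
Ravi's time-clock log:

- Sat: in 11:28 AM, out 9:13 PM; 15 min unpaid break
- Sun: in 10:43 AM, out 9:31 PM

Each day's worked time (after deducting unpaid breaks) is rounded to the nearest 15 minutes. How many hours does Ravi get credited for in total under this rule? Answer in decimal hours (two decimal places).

20.25 hours

Sat: 11:28 AM–9:13 PM = 9 h 45 min − 15 min = 9 h 30 min → rounds to 9 h 30 min
Sun: 10:43 AM–9:31 PM = 10 h 48 min → rounds to 10 h 45 min
Total credited: 20 h 15 min.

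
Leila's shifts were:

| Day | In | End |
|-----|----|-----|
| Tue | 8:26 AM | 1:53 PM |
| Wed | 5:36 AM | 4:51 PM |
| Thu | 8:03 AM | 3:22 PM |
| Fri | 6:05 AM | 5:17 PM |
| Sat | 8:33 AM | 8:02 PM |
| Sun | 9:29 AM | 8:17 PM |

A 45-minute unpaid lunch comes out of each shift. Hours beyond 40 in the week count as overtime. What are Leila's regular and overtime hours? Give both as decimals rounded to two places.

Tue: 8:26 AM–1:53 PM = 5 h 27 min; less 45 min break → 4 h 42 min
Wed: 5:36 AM–4:51 PM = 11 h 15 min; less 45 min break → 10 h 30 min
Thu: 8:03 AM–3:22 PM = 7 h 19 min; less 45 min break → 6 h 34 min
Fri: 6:05 AM–5:17 PM = 11 h 12 min; less 45 min break → 10 h 27 min
Sat: 8:33 AM–8:02 PM = 11 h 29 min; less 45 min break → 10 h 44 min
Sun: 9:29 AM–8:17 PM = 10 h 48 min; less 45 min break → 10 h 3 min
Total worked: 53 h 0 min = 53.00 h.
Threshold 40 h → overtime 13 h 0 min, regular 40 h 0 min.

Regular 40.00 hours, overtime 13.00 hours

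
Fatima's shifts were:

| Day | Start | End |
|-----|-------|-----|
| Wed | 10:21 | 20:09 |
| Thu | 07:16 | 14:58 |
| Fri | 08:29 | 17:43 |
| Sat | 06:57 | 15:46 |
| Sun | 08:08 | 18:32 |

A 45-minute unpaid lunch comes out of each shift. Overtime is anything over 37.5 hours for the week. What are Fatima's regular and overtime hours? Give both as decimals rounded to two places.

Wed: 10:21–20:09 = 9 h 48 min; less 45 min break → 9 h 3 min
Thu: 07:16–14:58 = 7 h 42 min; less 45 min break → 6 h 57 min
Fri: 08:29–17:43 = 9 h 14 min; less 45 min break → 8 h 29 min
Sat: 06:57–15:46 = 8 h 49 min; less 45 min break → 8 h 4 min
Sun: 08:08–18:32 = 10 h 24 min; less 45 min break → 9 h 39 min
Total worked: 42 h 12 min = 42.20 h.
Threshold 37.5 h → overtime 4 h 42 min, regular 37 h 30 min.

Regular 37.50 hours, overtime 4.70 hours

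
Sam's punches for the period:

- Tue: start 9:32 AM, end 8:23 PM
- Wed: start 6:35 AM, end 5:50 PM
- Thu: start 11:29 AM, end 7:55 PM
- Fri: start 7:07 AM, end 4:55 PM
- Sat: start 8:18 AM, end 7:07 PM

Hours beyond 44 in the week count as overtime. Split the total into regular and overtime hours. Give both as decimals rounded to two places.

Tue: 9:32 AM–8:23 PM = 10 h 51 min
Wed: 6:35 AM–5:50 PM = 11 h 15 min
Thu: 11:29 AM–7:55 PM = 8 h 26 min
Fri: 7:07 AM–4:55 PM = 9 h 48 min
Sat: 8:18 AM–7:07 PM = 10 h 49 min
Total worked: 51 h 9 min = 51.15 h.
Threshold 44 h → overtime 7 h 9 min, regular 44 h 0 min.

Regular 44.00 hours, overtime 7.15 hours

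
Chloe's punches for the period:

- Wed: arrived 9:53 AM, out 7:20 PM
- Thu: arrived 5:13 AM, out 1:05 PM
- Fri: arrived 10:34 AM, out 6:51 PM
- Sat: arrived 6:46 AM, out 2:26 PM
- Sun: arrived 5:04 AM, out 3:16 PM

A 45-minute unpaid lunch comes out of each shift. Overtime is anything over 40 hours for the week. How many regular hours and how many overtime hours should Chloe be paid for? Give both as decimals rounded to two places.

Regular 39.72 hours, overtime 0.00 hours

Wed: 9:53 AM–7:20 PM = 9 h 27 min; less 45 min break → 8 h 42 min
Thu: 5:13 AM–1:05 PM = 7 h 52 min; less 45 min break → 7 h 7 min
Fri: 10:34 AM–6:51 PM = 8 h 17 min; less 45 min break → 7 h 32 min
Sat: 6:46 AM–2:26 PM = 7 h 40 min; less 45 min break → 6 h 55 min
Sun: 5:04 AM–3:16 PM = 10 h 12 min; less 45 min break → 9 h 27 min
Total worked: 39 h 43 min = 39.72 h.
Threshold 40 h → overtime 0 h 0 min, regular 39 h 43 min.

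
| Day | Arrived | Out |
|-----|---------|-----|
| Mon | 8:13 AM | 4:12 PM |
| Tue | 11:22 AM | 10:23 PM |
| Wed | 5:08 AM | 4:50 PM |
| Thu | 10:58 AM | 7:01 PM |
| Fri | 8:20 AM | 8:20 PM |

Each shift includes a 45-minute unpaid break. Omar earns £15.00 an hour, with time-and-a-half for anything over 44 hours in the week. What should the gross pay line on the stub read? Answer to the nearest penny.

£727.50

Mon: 8:13 AM–4:12 PM = 7 h 59 min; less 45 min break → 7 h 14 min
Tue: 11:22 AM–10:23 PM = 11 h 1 min; less 45 min break → 10 h 16 min
Wed: 5:08 AM–4:50 PM = 11 h 42 min; less 45 min break → 10 h 57 min
Thu: 10:58 AM–7:01 PM = 8 h 3 min; less 45 min break → 7 h 18 min
Fri: 8:20 AM–8:20 PM = 12 h 0 min; less 45 min break → 11 h 15 min
Total worked: 47 h 0 min = 2820 min.
Regular 44 h 0 min = 2640 min at £15.00/h; overtime 3 h 0 min = 180 min at £22.50/h.
Pay = (2640 × £15.00 + 180 × £22.50) ÷ 60 = £727.50.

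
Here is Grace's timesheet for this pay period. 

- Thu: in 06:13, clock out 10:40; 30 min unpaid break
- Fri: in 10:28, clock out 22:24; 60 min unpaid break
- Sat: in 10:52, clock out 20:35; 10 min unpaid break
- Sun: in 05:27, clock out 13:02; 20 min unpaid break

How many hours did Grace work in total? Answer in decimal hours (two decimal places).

31.68 hours

Thu: 06:13–10:40 = 4 h 27 min; less 30 min break → 3 h 57 min
Fri: 10:28–22:24 = 11 h 56 min; less 60 min break → 10 h 56 min
Sat: 10:52–20:35 = 9 h 43 min; less 10 min break → 9 h 33 min
Sun: 05:27–13:02 = 7 h 35 min; less 20 min break → 7 h 15 min
Total: 3 h 57 min + 10 h 56 min + 9 h 33 min + 7 h 15 min = 31 h 41 min.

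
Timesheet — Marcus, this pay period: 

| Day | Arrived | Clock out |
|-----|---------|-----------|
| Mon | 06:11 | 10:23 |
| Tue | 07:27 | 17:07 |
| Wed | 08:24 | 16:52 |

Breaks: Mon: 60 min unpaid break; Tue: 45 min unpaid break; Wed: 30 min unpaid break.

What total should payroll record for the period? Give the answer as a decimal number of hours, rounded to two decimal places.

20.08 hours

Mon: 06:11–10:23 = 4 h 12 min; less 60 min break → 3 h 12 min
Tue: 07:27–17:07 = 9 h 40 min; less 45 min break → 8 h 55 min
Wed: 08:24–16:52 = 8 h 28 min; less 30 min break → 7 h 58 min
Total: 3 h 12 min + 8 h 55 min + 7 h 58 min = 20 h 5 min.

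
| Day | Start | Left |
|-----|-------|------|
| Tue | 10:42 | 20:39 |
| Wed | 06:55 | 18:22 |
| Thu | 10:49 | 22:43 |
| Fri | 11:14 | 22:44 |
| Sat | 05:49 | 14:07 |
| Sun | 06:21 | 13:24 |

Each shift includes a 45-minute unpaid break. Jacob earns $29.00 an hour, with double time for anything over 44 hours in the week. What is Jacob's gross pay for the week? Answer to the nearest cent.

Tue: 10:42–20:39 = 9 h 57 min; less 45 min break → 9 h 12 min
Wed: 06:55–18:22 = 11 h 27 min; less 45 min break → 10 h 42 min
Thu: 10:49–22:43 = 11 h 54 min; less 45 min break → 11 h 9 min
Fri: 11:14–22:44 = 11 h 30 min; less 45 min break → 10 h 45 min
Sat: 05:49–14:07 = 8 h 18 min; less 45 min break → 7 h 33 min
Sun: 06:21–13:24 = 7 h 3 min; less 45 min break → 6 h 18 min
Total worked: 55 h 39 min = 3339 min.
Regular 44 h 0 min = 2640 min at $29.00/h; overtime 11 h 39 min = 699 min at $58.00/h.
Pay = (2640 × $29.00 + 699 × $58.00) ÷ 60 = $1951.70.

$1951.70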